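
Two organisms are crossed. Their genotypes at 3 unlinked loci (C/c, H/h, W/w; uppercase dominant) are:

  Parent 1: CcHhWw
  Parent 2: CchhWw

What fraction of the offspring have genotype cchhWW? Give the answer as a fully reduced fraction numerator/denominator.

P(cchhWW) = 1/32

CcHhWw gametes: CHW×1, CHw×1, ChW×1, Chw×1, cHW×1, cHw×1, chW×1, chw×1
CchhWw gametes: ChW×2, Chw×2, chW×2, chw×2
CcHhWw×CchhWw grid (8·8=64): CCHhWW=2 CCHhWw=4 CCHhww=2 CChhWW=2 CChhWw=4 CChhww=2 CcHhWW=4 CcHhWw=8 CcHhww=4 CchhWW=4 CchhWw=8 Cchhww=4 ccHhWW=2 ccHhWw=4 ccHhww=2 cchhWW=2 cchhWw=4 cchhww=2
cchhWW hits 2/64; gcd=2; 2÷2/64÷2 = 1/32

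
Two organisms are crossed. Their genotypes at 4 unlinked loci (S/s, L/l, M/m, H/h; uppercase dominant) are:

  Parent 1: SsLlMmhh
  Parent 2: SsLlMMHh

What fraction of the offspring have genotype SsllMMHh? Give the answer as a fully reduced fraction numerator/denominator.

P(SsllMMHh) = 1/32

SsLlMmhh gametes: SLMh×2, SLmh×2, SlMh×2, Slmh×2, sLMh×2, sLmh×2, slMh×2, slmh×2
SsLlMMHh gametes: SLMH×2, SLMh×2, SlMH×2, SlMh×2, sLMH×2, sLMh×2, slMH×2, slMh×2
SsLlMmhh×SsLlMMHh grid (16·16=256): SSLLMMHh=4 SSLLMMhh=4 SSLLMmHh=4 SSLLMmhh=4 SSLlMMHh=8 SSLlMMhh=8 SSLlMmHh=8 SSLlMmhh=8 SSllMMHh=4 SSllMMhh=4 SSllMmHh=4 SSllMmhh=4 SsLLMMHh=8 SsLLMMhh=8 SsLLMmHh=8 SsLLMmhh=8 SsLlMMHh=16 SsLlMMhh=16 SsLlMmHh=16 SsLlMmhh=16 SsllMMHh=8 SsllMMhh=8 SsllMmHh=8 SsllMmhh=8 ssLLMMHh=4 ssLLMMhh=4 ssLLMmHh=4 ssLLMmhh=4 ssLlMMHh=8 ssLlMMhh=8 ssLlMmHh=8 ssLlMmhh=8 ssllMMHh=4 ssllMMhh=4 ssllMmHh=4 ssllMmhh=4
SsllMMHh hits 8/256; gcd=8; 8÷8/256÷8 = 1/32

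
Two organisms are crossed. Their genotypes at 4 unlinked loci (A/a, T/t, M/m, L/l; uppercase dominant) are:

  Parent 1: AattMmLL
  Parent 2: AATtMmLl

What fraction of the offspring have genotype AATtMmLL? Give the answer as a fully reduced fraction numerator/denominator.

AattMmLL gametes: AtML×4, AtmL×4, atML×4, atmL×4
AATtMmLl gametes: ATML×2, ATMl×2, ATmL×2, ATml×2, AtML×2, AtMl×2, AtmL×2, Atml×2
AattMmLL×AATtMmLl grid (16·16=256): AATtMMLL=8 AATtMMLl=8 AATtMmLL=16 AATtMmLl=16 AATtmmLL=8 AATtmmLl=8 AAttMMLL=8 AAttMMLl=8 AAttMmLL=16 AAttMmLl=16 AAttmmLL=8 AAttmmLl=8 AaTtMMLL=8 AaTtMMLl=8 AaTtMmLL=16 AaTtMmLl=16 AaTtmmLL=8 AaTtmmLl=8 AattMMLL=8 AattMMLl=8 AattMmLL=16 AattMmLl=16 AattmmLL=8 AattmmLl=8
AATtMmLL hits 16/256; gcd=16; 16÷16/256÷16 = 1/16

P(AATtMmLL) = 1/16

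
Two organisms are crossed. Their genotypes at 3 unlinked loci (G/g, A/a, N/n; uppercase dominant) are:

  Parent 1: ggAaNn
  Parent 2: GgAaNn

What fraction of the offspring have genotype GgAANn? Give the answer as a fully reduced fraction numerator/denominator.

ggAaNn gametes: gAN×2, gAn×2, gaN×2, gan×2
GgAaNn gametes: GAN×1, GAn×1, GaN×1, Gan×1, gAN×1, gAn×1, gaN×1, gan×1
ggAaNn×GgAaNn grid (8·8=64): GgAANN=2 GgAANn=4 GgAAnn=2 GgAaNN=4 GgAaNn=8 GgAann=4 GgaaNN=2 GgaaNn=4 Ggaann=2 ggAANN=2 ggAANn=4 ggAAnn=2 ggAaNN=4 ggAaNn=8 ggAann=4 ggaaNN=2 ggaaNn=4 ggaann=2
GgAANn hits 4/64; gcd=4; 4÷4/64÷4 = 1/16

P(GgAANn) = 1/16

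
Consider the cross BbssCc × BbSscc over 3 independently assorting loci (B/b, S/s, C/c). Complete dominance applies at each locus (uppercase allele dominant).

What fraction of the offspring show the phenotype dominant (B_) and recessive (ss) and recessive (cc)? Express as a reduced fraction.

P(B_ ss cc) = 3/16

BbssCc gametes: BsC×2, Bsc×2, bsC×2, bsc×2
BbSscc gametes: BSc×2, Bsc×2, bSc×2, bsc×2
BbssCc×BbSscc grid (8·8=64): BBSsCc=4 BBSscc=4 BBssCc=4 BBsscc=4 BbSsCc=8 BbSscc=8 BbssCc=8 Bbsscc=8 bbSsCc=4 bbSscc=4 bbssCc=4 bbsscc=4
B_ ss cc hits 12/64; gcd=4; 12÷4/64÷4 = 3/16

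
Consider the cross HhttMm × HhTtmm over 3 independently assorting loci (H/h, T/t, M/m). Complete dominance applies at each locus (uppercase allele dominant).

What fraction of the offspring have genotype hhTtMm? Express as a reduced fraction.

P(hhTtMm) = 1/16

HhttMm gametes: HtM×2, Htm×2, htM×2, htm×2
HhTtmm gametes: HTm×2, Htm×2, hTm×2, htm×2
HhttMm×HhTtmm grid (8·8=64): HHTtMm=4 HHTtmm=4 HHttMm=4 HHttmm=4 HhTtMm=8 HhTtmm=8 HhttMm=8 Hhttmm=8 hhTtMm=4 hhTtmm=4 hhttMm=4 hhttmm=4
hhTtMm hits 4/64; gcd=4; 4÷4/64÷4 = 1/16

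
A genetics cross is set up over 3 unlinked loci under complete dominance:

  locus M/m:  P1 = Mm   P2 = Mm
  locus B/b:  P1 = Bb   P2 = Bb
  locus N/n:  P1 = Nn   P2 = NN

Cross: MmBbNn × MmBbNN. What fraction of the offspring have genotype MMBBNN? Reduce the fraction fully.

MmBbNn gametes: MBN×1, MBn×1, MbN×1, Mbn×1, mBN×1, mBn×1, mbN×1, mbn×1
MmBbNN gametes: MBN×2, MbN×2, mBN×2, mbN×2
MmBbNn×MmBbNN grid (8·8=64): MMBBNN=2 MMBBNn=2 MMBbNN=4 MMBbNn=4 MMbbNN=2 MMbbNn=2 MmBBNN=4 MmBBNn=4 MmBbNN=8 MmBbNn=8 MmbbNN=4 MmbbNn=4 mmBBNN=2 mmBBNn=2 mmBbNN=4 mmBbNn=4 mmbbNN=2 mmbbNn=2
MMBBNN hits 2/64; gcd=2; 2÷2/64÷2 = 1/32

P(MMBBNN) = 1/32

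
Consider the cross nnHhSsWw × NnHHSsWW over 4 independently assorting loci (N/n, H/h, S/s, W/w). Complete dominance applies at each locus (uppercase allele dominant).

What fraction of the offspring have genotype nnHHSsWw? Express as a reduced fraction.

nnHhSsWw gametes: nHSW×2, nHSw×2, nHsW×2, nHsw×2, nhSW×2, nhSw×2, nhsW×2, nhsw×2
NnHHSsWW gametes: NHSW×4, NHsW×4, nHSW×4, nHsW×4
nnHhSsWw×NnHHSsWW grid (16·16=256): NnHHSSWW=8 NnHHSSWw=8 NnHHSsWW=16 NnHHSsWw=16 NnHHssWW=8 NnHHssWw=8 NnHhSSWW=8 NnHhSSWw=8 NnHhSsWW=16 NnHhSsWw=16 NnHhssWW=8 NnHhssWw=8 nnHHSSWW=8 nnHHSSWw=8 nnHHSsWW=16 nnHHSsWw=16 nnHHssWW=8 nnHHssWw=8 nnHhSSWW=8 nnHhSSWw=8 nnHhSsWW=16 nnHhSsWw=16 nnHhssWW=8 nnHhssWw=8
nnHHSsWw hits 16/256; gcd=16; 16÷16/256÷16 = 1/16

P(nnHHSsWw) = 1/16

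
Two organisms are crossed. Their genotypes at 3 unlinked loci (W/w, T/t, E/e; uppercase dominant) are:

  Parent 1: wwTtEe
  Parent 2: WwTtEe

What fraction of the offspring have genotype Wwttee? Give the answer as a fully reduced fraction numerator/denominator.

wwTtEe gametes: wTE×2, wTe×2, wtE×2, wte×2
WwTtEe gametes: WTE×1, WTe×1, WtE×1, Wte×1, wTE×1, wTe×1, wtE×1, wte×1
wwTtEe×WwTtEe grid (8·8=64): WwTTEE=2 WwTTEe=4 WwTTee=2 WwTtEE=4 WwTtEe=8 WwTtee=4 WwttEE=2 WwttEe=4 Wwttee=2 wwTTEE=2 wwTTEe=4 wwTTee=2 wwTtEE=4 wwTtEe=8 wwTtee=4 wwttEE=2 wwttEe=4 wwttee=2
Wwttee hits 2/64; gcd=2; 2÷2/64÷2 = 1/32

P(Wwttee) = 1/32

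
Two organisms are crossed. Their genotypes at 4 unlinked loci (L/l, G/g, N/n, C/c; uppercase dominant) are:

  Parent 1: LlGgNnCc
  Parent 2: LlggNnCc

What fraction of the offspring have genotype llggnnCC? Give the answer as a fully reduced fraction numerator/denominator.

LlGgNnCc gametes: LGNC×1, LGNc×1, LGnC×1, LGnc×1, LgNC×1, LgNc×1, LgnC×1, Lgnc×1, lGNC×1, lGNc×1, lGnC×1, lGnc×1, lgNC×1, lgNc×1, lgnC×1, lgnc×1
LlggNnCc gametes: LgNC×2, LgNc×2, LgnC×2, Lgnc×2, lgNC×2, lgNc×2, lgnC×2, lgnc×2
LlGgNnCc×LlggNnCc grid (16·16=256): LLGgNNCC=2 LLGgNNCc=4 LLGgNNcc=2 LLGgNnCC=4 LLGgNnCc=8 LLGgNncc=4 LLGgnnCC=2 LLGgnnCc=4 LLGgnncc=2 LLggNNCC=2 LLggNNCc=4 LLggNNcc=2 LLggNnCC=4 LLggNnCc=8 LLggNncc=4 LLggnnCC=2 LLggnnCc=4 LLggnncc=2 LlGgNNCC=4 LlGgNNCc=8 LlGgNNcc=4 LlGgNnCC=8 LlGgNnCc=16 LlGgNncc=8 LlGgnnCC=4 LlGgnnCc=8 LlGgnncc=4 LlggNNCC=4 LlggNNCc=8 LlggNNcc=4 LlggNnCC=8 LlggNnCc=16 LlggNncc=8 LlggnnCC=4 LlggnnCc=8 Llggnncc=4 llGgNNCC=2 llGgNNCc=4 llGgNNcc=2 llGgNnCC=4 llGgNnCc=8 llGgNncc=4 llGgnnCC=2 llGgnnCc=4 llGgnncc=2 llggNNCC=2 llggNNCc=4 llggNNcc=2 llggNnCC=4 llggNnCc=8 llggNncc=4 llggnnCC=2 llggnnCc=4 llggnncc=2
llggnnCC hits 2/256; gcd=2; 2÷2/256÷2 = 1/128

P(llggnnCC) = 1/128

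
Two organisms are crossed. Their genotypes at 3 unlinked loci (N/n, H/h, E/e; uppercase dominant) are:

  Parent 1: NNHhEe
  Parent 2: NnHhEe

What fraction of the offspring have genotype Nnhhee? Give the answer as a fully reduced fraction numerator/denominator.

P(Nnhhee) = 1/32

NNHhEe gametes: NHE×2, NHe×2, NhE×2, Nhe×2
NnHhEe gametes: NHE×1, NHe×1, NhE×1, Nhe×1, nHE×1, nHe×1, nhE×1, nhe×1
NNHhEe×NnHhEe grid (8·8=64): NNHHEE=2 NNHHEe=4 NNHHee=2 NNHhEE=4 NNHhEe=8 NNHhee=4 NNhhEE=2 NNhhEe=4 NNhhee=2 NnHHEE=2 NnHHEe=4 NnHHee=2 NnHhEE=4 NnHhEe=8 NnHhee=4 NnhhEE=2 NnhhEe=4 Nnhhee=2
Nnhhee hits 2/64; gcd=2; 2÷2/64÷2 = 1/32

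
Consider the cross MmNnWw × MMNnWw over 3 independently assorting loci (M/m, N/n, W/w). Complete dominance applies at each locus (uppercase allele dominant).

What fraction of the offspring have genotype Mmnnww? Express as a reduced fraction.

P(Mmnnww) = 1/32

MmNnWw gametes: MNW×1, MNw×1, MnW×1, Mnw×1, mNW×1, mNw×1, mnW×1, mnw×1
MMNnWw gametes: MNW×2, MNw×2, MnW×2, Mnw×2
MmNnWw×MMNnWw grid (8·8=64): MMNNWW=2 MMNNWw=4 MMNNww=2 MMNnWW=4 MMNnWw=8 MMNnww=4 MMnnWW=2 MMnnWw=4 MMnnww=2 MmNNWW=2 MmNNWw=4 MmNNww=2 MmNnWW=4 MmNnWw=8 MmNnww=4 MmnnWW=2 MmnnWw=4 Mmnnww=2
Mmnnww hits 2/64; gcd=2; 2÷2/64÷2 = 1/32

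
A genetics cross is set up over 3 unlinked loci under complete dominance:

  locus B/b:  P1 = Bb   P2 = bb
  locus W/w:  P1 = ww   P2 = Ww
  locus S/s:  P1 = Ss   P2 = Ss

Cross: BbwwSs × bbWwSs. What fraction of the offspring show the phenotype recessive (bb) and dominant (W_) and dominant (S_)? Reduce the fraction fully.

P(bb W_ S_) = 3/16

BbwwSs gametes: BwS×2, Bws×2, bwS×2, bws×2
bbWwSs gametes: bWS×2, bWs×2, bwS×2, bws×2
BbwwSs×bbWwSs grid (8·8=64): BbWwSS=4 BbWwSs=8 BbWwss=4 BbwwSS=4 BbwwSs=8 Bbwwss=4 bbWwSS=4 bbWwSs=8 bbWwss=4 bbwwSS=4 bbwwSs=8 bbwwss=4
bb W_ S_ hits 12/64; gcd=4; 12÷4/64÷4 = 3/16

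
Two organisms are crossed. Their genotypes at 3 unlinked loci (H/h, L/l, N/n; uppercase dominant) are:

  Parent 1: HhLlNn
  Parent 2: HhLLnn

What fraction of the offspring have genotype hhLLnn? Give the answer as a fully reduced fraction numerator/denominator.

HhLlNn gametes: HLN×1, HLn×1, HlN×1, Hln×1, hLN×1, hLn×1, hlN×1, hln×1
HhLLnn gametes: HLn×4, hLn×4
HhLlNn×HhLLnn grid (8·8=64): HHLLNn=4 HHLLnn=4 HHLlNn=4 HHLlnn=4 HhLLNn=8 HhLLnn=8 HhLlNn=8 HhLlnn=8 hhLLNn=4 hhLLnn=4 hhLlNn=4 hhLlnn=4
hhLLnn hits 4/64; gcd=4; 4÷4/64÷4 = 1/16

P(hhLLnn) = 1/16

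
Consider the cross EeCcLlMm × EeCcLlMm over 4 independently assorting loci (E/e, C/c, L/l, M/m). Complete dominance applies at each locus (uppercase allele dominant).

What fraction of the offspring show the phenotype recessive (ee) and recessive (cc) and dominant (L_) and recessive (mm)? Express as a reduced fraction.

P(ee cc L_ mm) = 3/256

EeCcLlMm gametes: ECLM×1, ECLm×1, EClM×1, EClm×1, EcLM×1, EcLm×1, EclM×1, Eclm×1, eCLM×1, eCLm×1, eClM×1, eClm×1, ecLM×1, ecLm×1, eclM×1, eclm×1
EeCcLlMm gametes: ECLM×1, ECLm×1, EClM×1, EClm×1, EcLM×1, EcLm×1, EclM×1, Eclm×1, eCLM×1, eCLm×1, eClM×1, eClm×1, ecLM×1, ecLm×1, eclM×1, eclm×1
EeCcLlMm×EeCcLlMm grid (16·16=256): EECCLLMM=1 EECCLLMm=2 EECCLLmm=1 EECCLlMM=2 EECCLlMm=4 EECCLlmm=2 EECCllMM=1 EECCllMm=2 EECCllmm=1 EECcLLMM=2 EECcLLMm=4 EECcLLmm=2 EECcLlMM=4 EECcLlMm=8 EECcLlmm=4 EECcllMM=2 EECcllMm=4 EECcllmm=2 EEccLLMM=1 EEccLLMm=2 EEccLLmm=1 EEccLlMM=2 EEccLlMm=4 EEccLlmm=2 EEccllMM=1 EEccllMm=2 EEccllmm=1 EeCCLLMM=2 EeCCLLMm=4 EeCCLLmm=2 EeCCLlMM=4 EeCCLlMm=8 EeCCLlmm=4 EeCCllMM=2 EeCCllMm=4 EeCCllmm=2 EeCcLLMM=4 EeCcLLMm=8 EeCcLLmm=4 EeCcLlMM=8 EeCcLlMm=16 EeCcLlmm=8 EeCcllMM=4 EeCcllMm=8 EeCcllmm=4 EeccLLMM=2 EeccLLMm=4 EeccLLmm=2 EeccLlMM=4 EeccLlMm=8 EeccLlmm=4 EeccllMM=2 EeccllMm=4 Eeccllmm=2 eeCCLLMM=1 eeCCLLMm=2 eeCCLLmm=1 eeCCLlMM=2 eeCCLlMm=4 eeCCLlmm=2 eeCCllMM=1 eeCCllMm=2 eeCCllmm=1 eeCcLLMM=2 eeCcLLMm=4 eeCcLLmm=2 eeCcLlMM=4 eeCcLlMm=8 eeCcLlmm=4 eeCcllMM=2 eeCcllMm=4 eeCcllmm=2 eeccLLMM=1 eeccLLMm=2 eeccLLmm=1 eeccLlMM=2 eeccLlMm=4 eeccLlmm=2 eeccllMM=1 eeccllMm=2 eeccllmm=1
ee cc L_ mm hits 3/256; gcd=1; 3÷1/256÷1 = 3/256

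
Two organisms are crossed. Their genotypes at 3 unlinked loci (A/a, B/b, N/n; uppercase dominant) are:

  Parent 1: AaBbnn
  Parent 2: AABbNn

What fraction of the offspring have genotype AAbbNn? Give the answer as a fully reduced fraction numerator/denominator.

P(AAbbNn) = 1/16

AaBbnn gametes: ABn×2, Abn×2, aBn×2, abn×2
AABbNn gametes: ABN×2, ABn×2, AbN×2, Abn×2
AaBbnn×AABbNn grid (8·8=64): AABBNn=4 AABBnn=4 AABbNn=8 AABbnn=8 AAbbNn=4 AAbbnn=4 AaBBNn=4 AaBBnn=4 AaBbNn=8 AaBbnn=8 AabbNn=4 Aabbnn=4
AAbbNn hits 4/64; gcd=4; 4÷4/64÷4 = 1/16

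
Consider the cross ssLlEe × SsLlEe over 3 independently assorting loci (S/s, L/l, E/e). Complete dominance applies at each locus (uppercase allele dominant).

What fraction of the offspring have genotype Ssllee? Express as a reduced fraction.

ssLlEe gametes: sLE×2, sLe×2, slE×2, sle×2
SsLlEe gametes: SLE×1, SLe×1, SlE×1, Sle×1, sLE×1, sLe×1, slE×1, sle×1
ssLlEe×SsLlEe grid (8·8=64): SsLLEE=2 SsLLEe=4 SsLLee=2 SsLlEE=4 SsLlEe=8 SsLlee=4 SsllEE=2 SsllEe=4 Ssllee=2 ssLLEE=2 ssLLEe=4 ssLLee=2 ssLlEE=4 ssLlEe=8 ssLlee=4 ssllEE=2 ssllEe=4 ssllee=2
Ssllee hits 2/64; gcd=2; 2÷2/64÷2 = 1/32

P(Ssllee) = 1/32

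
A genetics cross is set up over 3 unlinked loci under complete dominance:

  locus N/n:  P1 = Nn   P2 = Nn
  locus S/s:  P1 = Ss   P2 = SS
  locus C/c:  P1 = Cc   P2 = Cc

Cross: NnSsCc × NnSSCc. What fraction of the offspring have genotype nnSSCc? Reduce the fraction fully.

NnSsCc gametes: NSC×1, NSc×1, NsC×1, Nsc×1, nSC×1, nSc×1, nsC×1, nsc×1
NnSSCc gametes: NSC×2, NSc×2, nSC×2, nSc×2
NnSsCc×NnSSCc grid (8·8=64): NNSSCC=2 NNSSCc=4 NNSScc=2 NNSsCC=2 NNSsCc=4 NNSscc=2 NnSSCC=4 NnSSCc=8 NnSScc=4 NnSsCC=4 NnSsCc=8 NnSscc=4 nnSSCC=2 nnSSCc=4 nnSScc=2 nnSsCC=2 nnSsCc=4 nnSscc=2
nnSSCc hits 4/64; gcd=4; 4÷4/64÷4 = 1/16

P(nnSSCc) = 1/16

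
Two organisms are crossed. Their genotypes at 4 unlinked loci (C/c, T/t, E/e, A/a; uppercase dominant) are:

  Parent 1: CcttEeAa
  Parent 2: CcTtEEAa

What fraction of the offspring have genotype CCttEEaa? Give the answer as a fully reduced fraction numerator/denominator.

CcttEeAa gametes: CtEA×2, CtEa×2, CteA×2, Ctea×2, ctEA×2, ctEa×2, cteA×2, ctea×2
CcTtEEAa gametes: CTEA×2, CTEa×2, CtEA×2, CtEa×2, cTEA×2, cTEa×2, ctEA×2, ctEa×2
CcttEeAa×CcTtEEAa grid (16·16=256): CCTtEEAA=4 CCTtEEAa=8 CCTtEEaa=4 CCTtEeAA=4 CCTtEeAa=8 CCTtEeaa=4 CCttEEAA=4 CCttEEAa=8 CCttEEaa=4 CCttEeAA=4 CCttEeAa=8 CCttEeaa=4 CcTtEEAA=8 CcTtEEAa=16 CcTtEEaa=8 CcTtEeAA=8 CcTtEeAa=16 CcTtEeaa=8 CcttEEAA=8 CcttEEAa=16 CcttEEaa=8 CcttEeAA=8 CcttEeAa=16 CcttEeaa=8 ccTtEEAA=4 ccTtEEAa=8 ccTtEEaa=4 ccTtEeAA=4 ccTtEeAa=8 ccTtEeaa=4 ccttEEAA=4 ccttEEAa=8 ccttEEaa=4 ccttEeAA=4 ccttEeAa=8 ccttEeaa=4
CCttEEaa hits 4/256; gcd=4; 4÷4/256÷4 = 1/64

P(CCttEEaa) = 1/64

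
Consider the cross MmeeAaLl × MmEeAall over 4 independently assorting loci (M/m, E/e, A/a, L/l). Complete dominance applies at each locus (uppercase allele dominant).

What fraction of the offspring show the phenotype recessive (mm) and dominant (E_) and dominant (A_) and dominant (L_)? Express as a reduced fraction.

MmeeAaLl gametes: MeAL×2, MeAl×2, MeaL×2, Meal×2, meAL×2, meAl×2, meaL×2, meal×2
MmEeAall gametes: MEAl×2, MEal×2, MeAl×2, Meal×2, mEAl×2, mEal×2, meAl×2, meal×2
MmeeAaLl×MmEeAall grid (16·16=256): MMEeAALl=4 MMEeAAll=4 MMEeAaLl=8 MMEeAall=8 MMEeaaLl=4 MMEeaall=4 MMeeAALl=4 MMeeAAll=4 MMeeAaLl=8 MMeeAall=8 MMeeaaLl=4 MMeeaall=4 MmEeAALl=8 MmEeAAll=8 MmEeAaLl=16 MmEeAall=16 MmEeaaLl=8 MmEeaall=8 MmeeAALl=8 MmeeAAll=8 MmeeAaLl=16 MmeeAall=16 MmeeaaLl=8 Mmeeaall=8 mmEeAALl=4 mmEeAAll=4 mmEeAaLl=8 mmEeAall=8 mmEeaaLl=4 mmEeaall=4 mmeeAALl=4 mmeeAAll=4 mmeeAaLl=8 mmeeAall=8 mmeeaaLl=4 mmeeaall=4
mm E_ A_ L_ hits 12/256; gcd=4; 12÷4/256÷4 = 3/64

P(mm E_ A_ L_) = 3/64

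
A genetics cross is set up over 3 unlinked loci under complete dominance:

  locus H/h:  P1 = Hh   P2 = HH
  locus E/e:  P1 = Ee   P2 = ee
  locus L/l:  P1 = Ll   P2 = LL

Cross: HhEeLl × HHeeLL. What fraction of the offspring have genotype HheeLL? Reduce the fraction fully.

HhEeLl gametes: HEL×1, HEl×1, HeL×1, Hel×1, hEL×1, hEl×1, heL×1, hel×1
HHeeLL gametes: HeL×8
HhEeLl×HHeeLL grid (8·8=64): HHEeLL=8 HHEeLl=8 HHeeLL=8 HHeeLl=8 HhEeLL=8 HhEeLl=8 HheeLL=8 HheeLl=8
HheeLL hits 8/64; gcd=8; 8÷8/64÷8 = 1/8

P(HheeLL) = 1/8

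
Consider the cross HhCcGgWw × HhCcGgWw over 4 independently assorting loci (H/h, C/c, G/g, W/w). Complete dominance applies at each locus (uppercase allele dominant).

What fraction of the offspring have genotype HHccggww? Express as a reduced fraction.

P(HHccggww) = 1/256

HhCcGgWw gametes: HCGW×1, HCGw×1, HCgW×1, HCgw×1, HcGW×1, HcGw×1, HcgW×1, Hcgw×1, hCGW×1, hCGw×1, hCgW×1, hCgw×1, hcGW×1, hcGw×1, hcgW×1, hcgw×1
HhCcGgWw gametes: HCGW×1, HCGw×1, HCgW×1, HCgw×1, HcGW×1, HcGw×1, HcgW×1, Hcgw×1, hCGW×1, hCGw×1, hCgW×1, hCgw×1, hcGW×1, hcGw×1, hcgW×1, hcgw×1
HhCcGgWw×HhCcGgWw grid (16·16=256): HHCCGGWW=1 HHCCGGWw=2 HHCCGGww=1 HHCCGgWW=2 HHCCGgWw=4 HHCCGgww=2 HHCCggWW=1 HHCCggWw=2 HHCCggww=1 HHCcGGWW=2 HHCcGGWw=4 HHCcGGww=2 HHCcGgWW=4 HHCcGgWw=8 HHCcGgww=4 HHCcggWW=2 HHCcggWw=4 HHCcggww=2 HHccGGWW=1 HHccGGWw=2 HHccGGww=1 HHccGgWW=2 HHccGgWw=4 HHccGgww=2 HHccggWW=1 HHccggWw=2 HHccggww=1 HhCCGGWW=2 HhCCGGWw=4 HhCCGGww=2 HhCCGgWW=4 HhCCGgWw=8 HhCCGgww=4 HhCCggWW=2 HhCCggWw=4 HhCCggww=2 HhCcGGWW=4 HhCcGGWw=8 HhCcGGww=4 HhCcGgWW=8 HhCcGgWw=16 HhCcGgww=8 HhCcggWW=4 HhCcggWw=8 HhCcggww=4 HhccGGWW=2 HhccGGWw=4 HhccGGww=2 HhccGgWW=4 HhccGgWw=8 HhccGgww=4 HhccggWW=2 HhccggWw=4 Hhccggww=2 hhCCGGWW=1 hhCCGGWw=2 hhCCGGww=1 hhCCGgWW=2 hhCCGgWw=4 hhCCGgww=2 hhCCggWW=1 hhCCggWw=2 hhCCggww=1 hhCcGGWW=2 hhCcGGWw=4 hhCcGGww=2 hhCcGgWW=4 hhCcGgWw=8 hhCcGgww=4 hhCcggWW=2 hhCcggWw=4 hhCcggww=2 hhccGGWW=1 hhccGGWw=2 hhccGGww=1 hhccGgWW=2 hhccGgWw=4 hhccGgww=2 hhccggWW=1 hhccggWw=2 hhccggww=1
HHccggww hits 1/256; gcd=1; 1÷1/256÷1 = 1/256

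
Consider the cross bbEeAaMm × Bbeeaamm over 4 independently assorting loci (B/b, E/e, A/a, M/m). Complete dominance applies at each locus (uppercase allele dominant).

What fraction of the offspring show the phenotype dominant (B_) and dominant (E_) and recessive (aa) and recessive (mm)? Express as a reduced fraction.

P(B_ E_ aa mm) = 1/16

bbEeAaMm gametes: bEAM×2, bEAm×2, bEaM×2, bEam×2, beAM×2, beAm×2, beaM×2, beam×2
Bbeeaamm gametes: Beam×8, beam×8
bbEeAaMm×Bbeeaamm grid (16·16=256): BbEeAaMm=16 BbEeAamm=16 BbEeaaMm=16 BbEeaamm=16 BbeeAaMm=16 BbeeAamm=16 BbeeaaMm=16 Bbeeaamm=16 bbEeAaMm=16 bbEeAamm=16 bbEeaaMm=16 bbEeaamm=16 bbeeAaMm=16 bbeeAamm=16 bbeeaaMm=16 bbeeaamm=16
B_ E_ aa mm hits 16/256; gcd=16; 16÷16/256÷16 = 1/16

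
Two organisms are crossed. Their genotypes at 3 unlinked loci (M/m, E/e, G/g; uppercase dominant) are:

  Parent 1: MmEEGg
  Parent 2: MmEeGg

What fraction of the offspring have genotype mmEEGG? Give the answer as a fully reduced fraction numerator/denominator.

P(mmEEGG) = 1/32

MmEEGg gametes: MEG×2, MEg×2, mEG×2, mEg×2
MmEeGg gametes: MEG×1, MEg×1, MeG×1, Meg×1, mEG×1, mEg×1, meG×1, meg×1
MmEEGg×MmEeGg grid (8·8=64): MMEEGG=2 MMEEGg=4 MMEEgg=2 MMEeGG=2 MMEeGg=4 MMEegg=2 MmEEGG=4 MmEEGg=8 MmEEgg=4 MmEeGG=4 MmEeGg=8 MmEegg=4 mmEEGG=2 mmEEGg=4 mmEEgg=2 mmEeGG=2 mmEeGg=4 mmEegg=2
mmEEGG hits 2/64; gcd=2; 2÷2/64÷2 = 1/32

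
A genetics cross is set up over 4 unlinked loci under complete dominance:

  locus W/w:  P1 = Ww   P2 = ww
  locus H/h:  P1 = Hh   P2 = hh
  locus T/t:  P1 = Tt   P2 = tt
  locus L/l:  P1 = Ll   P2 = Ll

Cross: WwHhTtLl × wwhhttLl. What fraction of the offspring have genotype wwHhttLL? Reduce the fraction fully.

P(wwHhttLL) = 1/32

WwHhTtLl gametes: WHTL×1, WHTl×1, WHtL×1, WHtl×1, WhTL×1, WhTl×1, WhtL×1, Whtl×1, wHTL×1, wHTl×1, wHtL×1, wHtl×1, whTL×1, whTl×1, whtL×1, whtl×1
wwhhttLl gametes: whtL×8, whtl×8
WwHhTtLl×wwhhttLl grid (16·16=256): WwHhTtLL=8 WwHhTtLl=16 WwHhTtll=8 WwHhttLL=8 WwHhttLl=16 WwHhttll=8 WwhhTtLL=8 WwhhTtLl=16 WwhhTtll=8 WwhhttLL=8 WwhhttLl=16 Wwhhttll=8 wwHhTtLL=8 wwHhTtLl=16 wwHhTtll=8 wwHhttLL=8 wwHhttLl=16 wwHhttll=8 wwhhTtLL=8 wwhhTtLl=16 wwhhTtll=8 wwhhttLL=8 wwhhttLl=16 wwhhttll=8
wwHhttLL hits 8/256; gcd=8; 8÷8/256÷8 = 1/32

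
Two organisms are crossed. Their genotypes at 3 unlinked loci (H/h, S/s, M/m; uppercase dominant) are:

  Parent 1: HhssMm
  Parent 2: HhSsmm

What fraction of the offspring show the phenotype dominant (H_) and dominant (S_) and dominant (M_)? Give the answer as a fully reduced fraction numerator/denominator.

P(H_ S_ M_) = 3/16

HhssMm gametes: HsM×2, Hsm×2, hsM×2, hsm×2
HhSsmm gametes: HSm×2, Hsm×2, hSm×2, hsm×2
HhssMm×HhSsmm grid (8·8=64): HHSsMm=4 HHSsmm=4 HHssMm=4 HHssmm=4 HhSsMm=8 HhSsmm=8 HhssMm=8 Hhssmm=8 hhSsMm=4 hhSsmm=4 hhssMm=4 hhssmm=4
H_ S_ M_ hits 12/64; gcd=4; 12÷4/64÷4 = 3/16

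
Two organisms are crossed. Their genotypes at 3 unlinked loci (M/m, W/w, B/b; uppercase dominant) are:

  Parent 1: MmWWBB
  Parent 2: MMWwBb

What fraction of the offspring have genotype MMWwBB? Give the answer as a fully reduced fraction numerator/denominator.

MmWWBB gametes: MWB×4, mWB×4
MMWwBb gametes: MWB×2, MWb×2, MwB×2, Mwb×2
MmWWBB×MMWwBb grid (8·8=64): MMWWBB=8 MMWWBb=8 MMWwBB=8 MMWwBb=8 MmWWBB=8 MmWWBb=8 MmWwBB=8 MmWwBb=8
MMWwBB hits 8/64; gcd=8; 8÷8/64÷8 = 1/8

P(MMWwBB) = 1/8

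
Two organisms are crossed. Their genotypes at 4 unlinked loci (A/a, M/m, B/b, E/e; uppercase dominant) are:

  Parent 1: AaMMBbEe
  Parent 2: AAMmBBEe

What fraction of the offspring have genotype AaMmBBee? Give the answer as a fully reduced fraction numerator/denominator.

P(AaMmBBee) = 1/32

AaMMBbEe gametes: AMBE×2, AMBe×2, AMbE×2, AMbe×2, aMBE×2, aMBe×2, aMbE×2, aMbe×2
AAMmBBEe gametes: AMBE×4, AMBe×4, AmBE×4, AmBe×4
AaMMBbEe×AAMmBBEe grid (16·16=256): AAMMBBEE=8 AAMMBBEe=16 AAMMBBee=8 AAMMBbEE=8 AAMMBbEe=16 AAMMBbee=8 AAMmBBEE=8 AAMmBBEe=16 AAMmBBee=8 AAMmBbEE=8 AAMmBbEe=16 AAMmBbee=8 AaMMBBEE=8 AaMMBBEe=16 AaMMBBee=8 AaMMBbEE=8 AaMMBbEe=16 AaMMBbee=8 AaMmBBEE=8 AaMmBBEe=16 AaMmBBee=8 AaMmBbEE=8 AaMmBbEe=16 AaMmBbee=8
AaMmBBee hits 8/256; gcd=8; 8÷8/256÷8 = 1/32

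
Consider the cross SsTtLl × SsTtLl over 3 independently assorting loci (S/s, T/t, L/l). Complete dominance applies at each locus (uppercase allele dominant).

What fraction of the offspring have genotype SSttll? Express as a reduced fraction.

SsTtLl gametes: STL×1, STl×1, StL×1, Stl×1, sTL×1, sTl×1, stL×1, stl×1
SsTtLl gametes: STL×1, STl×1, StL×1, Stl×1, sTL×1, sTl×1, stL×1, stl×1
SsTtLl×SsTtLl grid (8·8=64): SSTTLL=1 SSTTLl=2 SSTTll=1 SSTtLL=2 SSTtLl=4 SSTtll=2 SSttLL=1 SSttLl=2 SSttll=1 SsTTLL=2 SsTTLl=4 SsTTll=2 SsTtLL=4 SsTtLl=8 SsTtll=4 SsttLL=2 SsttLl=4 Ssttll=2 ssTTLL=1 ssTTLl=2 ssTTll=1 ssTtLL=2 ssTtLl=4 ssTtll=2 ssttLL=1 ssttLl=2 ssttll=1
SSttll hits 1/64; gcd=1; 1÷1/64÷1 = 1/64

P(SSttll) = 1/64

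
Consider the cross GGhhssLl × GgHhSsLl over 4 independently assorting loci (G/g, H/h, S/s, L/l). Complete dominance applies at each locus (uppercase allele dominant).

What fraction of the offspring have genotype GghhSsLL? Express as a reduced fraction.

P(GghhSsLL) = 1/32

GGhhssLl gametes: GhsL×8, Ghsl×8
GgHhSsLl gametes: GHSL×1, GHSl×1, GHsL×1, GHsl×1, GhSL×1, GhSl×1, GhsL×1, Ghsl×1, gHSL×1, gHSl×1, gHsL×1, gHsl×1, ghSL×1, ghSl×1, ghsL×1, ghsl×1
GGhhssLl×GgHhSsLl grid (16·16=256): GGHhSsLL=8 GGHhSsLl=16 GGHhSsll=8 GGHhssLL=8 GGHhssLl=16 GGHhssll=8 GGhhSsLL=8 GGhhSsLl=16 GGhhSsll=8 GGhhssLL=8 GGhhssLl=16 GGhhssll=8 GgHhSsLL=8 GgHhSsLl=16 GgHhSsll=8 GgHhssLL=8 GgHhssLl=16 GgHhssll=8 GghhSsLL=8 GghhSsLl=16 GghhSsll=8 GghhssLL=8 GghhssLl=16 Gghhssll=8
GghhSsLL hits 8/256; gcd=8; 8÷8/256÷8 = 1/32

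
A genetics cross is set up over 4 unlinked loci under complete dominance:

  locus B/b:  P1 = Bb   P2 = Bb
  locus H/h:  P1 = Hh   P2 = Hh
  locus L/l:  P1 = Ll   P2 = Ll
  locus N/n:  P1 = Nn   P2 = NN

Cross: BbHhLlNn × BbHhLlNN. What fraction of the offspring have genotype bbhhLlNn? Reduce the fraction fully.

P(bbhhLlNn) = 1/64

BbHhLlNn gametes: BHLN×1, BHLn×1, BHlN×1, BHln×1, BhLN×1, BhLn×1, BhlN×1, Bhln×1, bHLN×1, bHLn×1, bHlN×1, bHln×1, bhLN×1, bhLn×1, bhlN×1, bhln×1
BbHhLlNN gametes: BHLN×2, BHlN×2, BhLN×2, BhlN×2, bHLN×2, bHlN×2, bhLN×2, bhlN×2
BbHhLlNn×BbHhLlNN grid (16·16=256): BBHHLLNN=2 BBHHLLNn=2 BBHHLlNN=4 BBHHLlNn=4 BBHHllNN=2 BBHHllNn=2 BBHhLLNN=4 BBHhLLNn=4 BBHhLlNN=8 BBHhLlNn=8 BBHhllNN=4 BBHhllNn=4 BBhhLLNN=2 BBhhLLNn=2 BBhhLlNN=4 BBhhLlNn=4 BBhhllNN=2 BBhhllNn=2 BbHHLLNN=4 BbHHLLNn=4 BbHHLlNN=8 BbHHLlNn=8 BbHHllNN=4 BbHHllNn=4 BbHhLLNN=8 BbHhLLNn=8 BbHhLlNN=16 BbHhLlNn=16 BbHhllNN=8 BbHhllNn=8 BbhhLLNN=4 BbhhLLNn=4 BbhhLlNN=8 BbhhLlNn=8 BbhhllNN=4 BbhhllNn=4 bbHHLLNN=2 bbHHLLNn=2 bbHHLlNN=4 bbHHLlNn=4 bbHHllNN=2 bbHHllNn=2 bbHhLLNN=4 bbHhLLNn=4 bbHhLlNN=8 bbHhLlNn=8 bbHhllNN=4 bbHhllNn=4 bbhhLLNN=2 bbhhLLNn=2 bbhhLlNN=4 bbhhLlNn=4 bbhhllNN=2 bbhhllNn=2
bbhhLlNn hits 4/256; gcd=4; 4÷4/256÷4 = 1/64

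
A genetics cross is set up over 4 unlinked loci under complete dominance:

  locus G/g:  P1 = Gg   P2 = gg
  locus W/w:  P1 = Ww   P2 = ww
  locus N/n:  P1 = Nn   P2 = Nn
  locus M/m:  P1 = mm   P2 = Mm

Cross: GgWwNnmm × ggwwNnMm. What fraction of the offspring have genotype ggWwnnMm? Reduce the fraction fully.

P(ggWwnnMm) = 1/32

GgWwNnmm gametes: GWNm×2, GWnm×2, GwNm×2, Gwnm×2, gWNm×2, gWnm×2, gwNm×2, gwnm×2
ggwwNnMm gametes: gwNM×4, gwNm×4, gwnM×4, gwnm×4
GgWwNnmm×ggwwNnMm grid (16·16=256): GgWwNNMm=8 GgWwNNmm=8 GgWwNnMm=16 GgWwNnmm=16 GgWwnnMm=8 GgWwnnmm=8 GgwwNNMm=8 GgwwNNmm=8 GgwwNnMm=16 GgwwNnmm=16 GgwwnnMm=8 Ggwwnnmm=8 ggWwNNMm=8 ggWwNNmm=8 ggWwNnMm=16 ggWwNnmm=16 ggWwnnMm=8 ggWwnnmm=8 ggwwNNMm=8 ggwwNNmm=8 ggwwNnMm=16 ggwwNnmm=16 ggwwnnMm=8 ggwwnnmm=8
ggWwnnMm hits 8/256; gcd=8; 8÷8/256÷8 = 1/32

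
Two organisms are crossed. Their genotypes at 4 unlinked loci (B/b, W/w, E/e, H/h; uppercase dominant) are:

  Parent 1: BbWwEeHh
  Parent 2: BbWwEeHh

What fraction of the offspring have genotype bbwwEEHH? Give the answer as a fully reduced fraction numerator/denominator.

P(bbwwEEHH) = 1/256

BbWwEeHh gametes: BWEH×1, BWEh×1, BWeH×1, BWeh×1, BwEH×1, BwEh×1, BweH×1, Bweh×1, bWEH×1, bWEh×1, bWeH×1, bWeh×1, bwEH×1, bwEh×1, bweH×1, bweh×1
BbWwEeHh gametes: BWEH×1, BWEh×1, BWeH×1, BWeh×1, BwEH×1, BwEh×1, BweH×1, Bweh×1, bWEH×1, bWEh×1, bWeH×1, bWeh×1, bwEH×1, bwEh×1, bweH×1, bweh×1
BbWwEeHh×BbWwEeHh grid (16·16=256): BBWWEEHH=1 BBWWEEHh=2 BBWWEEhh=1 BBWWEeHH=2 BBWWEeHh=4 BBWWEehh=2 BBWWeeHH=1 BBWWeeHh=2 BBWWeehh=1 BBWwEEHH=2 BBWwEEHh=4 BBWwEEhh=2 BBWwEeHH=4 BBWwEeHh=8 BBWwEehh=4 BBWweeHH=2 BBWweeHh=4 BBWweehh=2 BBwwEEHH=1 BBwwEEHh=2 BBwwEEhh=1 BBwwEeHH=2 BBwwEeHh=4 BBwwEehh=2 BBwweeHH=1 BBwweeHh=2 BBwweehh=1 BbWWEEHH=2 BbWWEEHh=4 BbWWEEhh=2 BbWWEeHH=4 BbWWEeHh=8 BbWWEehh=4 BbWWeeHH=2 BbWWeeHh=4 BbWWeehh=2 BbWwEEHH=4 BbWwEEHh=8 BbWwEEhh=4 BbWwEeHH=8 BbWwEeHh=16 BbWwEehh=8 BbWweeHH=4 BbWweeHh=8 BbWweehh=4 BbwwEEHH=2 BbwwEEHh=4 BbwwEEhh=2 BbwwEeHH=4 BbwwEeHh=8 BbwwEehh=4 BbwweeHH=2 BbwweeHh=4 Bbwweehh=2 bbWWEEHH=1 bbWWEEHh=2 bbWWEEhh=1 bbWWEeHH=2 bbWWEeHh=4 bbWWEehh=2 bbWWeeHH=1 bbWWeeHh=2 bbWWeehh=1 bbWwEEHH=2 bbWwEEHh=4 bbWwEEhh=2 bbWwEeHH=4 bbWwEeHh=8 bbWwEehh=4 bbWweeHH=2 bbWweeHh=4 bbWweehh=2 bbwwEEHH=1 bbwwEEHh=2 bbwwEEhh=1 bbwwEeHH=2 bbwwEeHh=4 bbwwEehh=2 bbwweeHH=1 bbwweeHh=2 bbwweehh=1
bbwwEEHH hits 1/256; gcd=1; 1÷1/256÷1 = 1/256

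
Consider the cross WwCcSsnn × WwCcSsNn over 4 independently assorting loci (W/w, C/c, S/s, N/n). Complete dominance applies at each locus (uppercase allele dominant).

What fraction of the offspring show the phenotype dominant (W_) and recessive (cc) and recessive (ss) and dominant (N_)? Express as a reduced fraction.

P(W_ cc ss N_) = 3/128

WwCcSsnn gametes: WCSn×2, WCsn×2, WcSn×2, Wcsn×2, wCSn×2, wCsn×2, wcSn×2, wcsn×2
WwCcSsNn gametes: WCSN×1, WCSn×1, WCsN×1, WCsn×1, WcSN×1, WcSn×1, WcsN×1, Wcsn×1, wCSN×1, wCSn×1, wCsN×1, wCsn×1, wcSN×1, wcSn×1, wcsN×1, wcsn×1
WwCcSsnn×WwCcSsNn grid (16·16=256): WWCCSSNn=2 WWCCSSnn=2 WWCCSsNn=4 WWCCSsnn=4 WWCCssNn=2 WWCCssnn=2 WWCcSSNn=4 WWCcSSnn=4 WWCcSsNn=8 WWCcSsnn=8 WWCcssNn=4 WWCcssnn=4 WWccSSNn=2 WWccSSnn=2 WWccSsNn=4 WWccSsnn=4 WWccssNn=2 WWccssnn=2 WwCCSSNn=4 WwCCSSnn=4 WwCCSsNn=8 WwCCSsnn=8 WwCCssNn=4 WwCCssnn=4 WwCcSSNn=8 WwCcSSnn=8 WwCcSsNn=16 WwCcSsnn=16 WwCcssNn=8 WwCcssnn=8 WwccSSNn=4 WwccSSnn=4 WwccSsNn=8 WwccSsnn=8 WwccssNn=4 Wwccssnn=4 wwCCSSNn=2 wwCCSSnn=2 wwCCSsNn=4 wwCCSsnn=4 wwCCssNn=2 wwCCssnn=2 wwCcSSNn=4 wwCcSSnn=4 wwCcSsNn=8 wwCcSsnn=8 wwCcssNn=4 wwCcssnn=4 wwccSSNn=2 wwccSSnn=2 wwccSsNn=4 wwccSsnn=4 wwccssNn=2 wwccssnn=2
W_ cc ss N_ hits 6/256; gcd=2; 6÷2/256÷2 = 3/128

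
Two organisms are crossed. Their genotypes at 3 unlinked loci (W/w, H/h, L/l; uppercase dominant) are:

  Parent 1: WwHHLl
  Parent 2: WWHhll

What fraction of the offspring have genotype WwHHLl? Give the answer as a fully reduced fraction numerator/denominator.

P(WwHHLl) = 1/8

WwHHLl gametes: WHL×2, WHl×2, wHL×2, wHl×2
WWHhll gametes: WHl×4, Whl×4
WwHHLl×WWHhll grid (8·8=64): WWHHLl=8 WWHHll=8 WWHhLl=8 WWHhll=8 WwHHLl=8 WwHHll=8 WwHhLl=8 WwHhll=8
WwHHLl hits 8/64; gcd=8; 8÷8/64÷8 = 1/8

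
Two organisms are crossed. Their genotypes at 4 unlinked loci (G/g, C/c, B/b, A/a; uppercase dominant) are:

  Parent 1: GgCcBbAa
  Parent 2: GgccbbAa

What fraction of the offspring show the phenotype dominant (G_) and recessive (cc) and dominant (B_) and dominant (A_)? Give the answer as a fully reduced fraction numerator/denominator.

GgCcBbAa gametes: GCBA×1, GCBa×1, GCbA×1, GCba×1, GcBA×1, GcBa×1, GcbA×1, Gcba×1, gCBA×1, gCBa×1, gCbA×1, gCba×1, gcBA×1, gcBa×1, gcbA×1, gcba×1
GgccbbAa gametes: GcbA×4, Gcba×4, gcbA×4, gcba×4
GgCcBbAa×GgccbbAa grid (16·16=256): GGCcBbAA=4 GGCcBbAa=8 GGCcBbaa=4 GGCcbbAA=4 GGCcbbAa=8 GGCcbbaa=4 GGccBbAA=4 GGccBbAa=8 GGccBbaa=4 GGccbbAA=4 GGccbbAa=8 GGccbbaa=4 GgCcBbAA=8 GgCcBbAa=16 GgCcBbaa=8 GgCcbbAA=8 GgCcbbAa=16 GgCcbbaa=8 GgccBbAA=8 GgccBbAa=16 GgccBbaa=8 GgccbbAA=8 GgccbbAa=16 Ggccbbaa=8 ggCcBbAA=4 ggCcBbAa=8 ggCcBbaa=4 ggCcbbAA=4 ggCcbbAa=8 ggCcbbaa=4 ggccBbAA=4 ggccBbAa=8 ggccBbaa=4 ggccbbAA=4 ggccbbAa=8 ggccbbaa=4
G_ cc B_ A_ hits 36/256; gcd=4; 36÷4/256÷4 = 9/64

P(G_ cc B_ A_) = 9/64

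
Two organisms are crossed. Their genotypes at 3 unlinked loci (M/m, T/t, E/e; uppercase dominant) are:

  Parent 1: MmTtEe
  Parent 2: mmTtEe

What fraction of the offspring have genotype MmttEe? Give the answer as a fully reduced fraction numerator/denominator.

MmTtEe gametes: MTE×1, MTe×1, MtE×1, Mte×1, mTE×1, mTe×1, mtE×1, mte×1
mmTtEe gametes: mTE×2, mTe×2, mtE×2, mte×2
MmTtEe×mmTtEe grid (8·8=64): MmTTEE=2 MmTTEe=4 MmTTee=2 MmTtEE=4 MmTtEe=8 MmTtee=4 MmttEE=2 MmttEe=4 Mmttee=2 mmTTEE=2 mmTTEe=4 mmTTee=2 mmTtEE=4 mmTtEe=8 mmTtee=4 mmttEE=2 mmttEe=4 mmttee=2
MmttEe hits 4/64; gcd=4; 4÷4/64÷4 = 1/16

P(MmttEe) = 1/16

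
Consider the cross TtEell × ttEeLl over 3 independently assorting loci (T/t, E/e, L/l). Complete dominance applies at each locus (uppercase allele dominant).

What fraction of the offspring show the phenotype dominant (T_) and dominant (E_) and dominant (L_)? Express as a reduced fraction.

P(T_ E_ L_) = 3/16

TtEell gametes: TEl×2, Tel×2, tEl×2, tel×2
ttEeLl gametes: tEL×2, tEl×2, teL×2, tel×2
TtEell×ttEeLl grid (8·8=64): TtEELl=4 TtEEll=4 TtEeLl=8 TtEell=8 TteeLl=4 Tteell=4 ttEELl=4 ttEEll=4 ttEeLl=8 ttEell=8 tteeLl=4 tteell=4
T_ E_ L_ hits 12/64; gcd=4; 12÷4/64÷4 = 3/16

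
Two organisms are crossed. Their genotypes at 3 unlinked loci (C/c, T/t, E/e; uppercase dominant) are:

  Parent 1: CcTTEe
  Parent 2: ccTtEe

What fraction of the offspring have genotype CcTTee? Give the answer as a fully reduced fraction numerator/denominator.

CcTTEe gametes: CTE×2, CTe×2, cTE×2, cTe×2
ccTtEe gametes: cTE×2, cTe×2, ctE×2, cte×2
CcTTEe×ccTtEe grid (8·8=64): CcTTEE=4 CcTTEe=8 CcTTee=4 CcTtEE=4 CcTtEe=8 CcTtee=4 ccTTEE=4 ccTTEe=8 ccTTee=4 ccTtEE=4 ccTtEe=8 ccTtee=4
CcTTee hits 4/64; gcd=4; 4÷4/64÷4 = 1/16

P(CcTTee) = 1/16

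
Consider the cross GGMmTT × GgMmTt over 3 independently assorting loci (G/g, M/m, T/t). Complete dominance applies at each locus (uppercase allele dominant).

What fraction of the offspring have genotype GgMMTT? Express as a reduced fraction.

GGMmTT gametes: GMT×4, GmT×4
GgMmTt gametes: GMT×1, GMt×1, GmT×1, Gmt×1, gMT×1, gMt×1, gmT×1, gmt×1
GGMmTT×GgMmTt grid (8·8=64): GGMMTT=4 GGMMTt=4 GGMmTT=8 GGMmTt=8 GGmmTT=4 GGmmTt=4 GgMMTT=4 GgMMTt=4 GgMmTT=8 GgMmTt=8 GgmmTT=4 GgmmTt=4
GgMMTT hits 4/64; gcd=4; 4÷4/64÷4 = 1/16

P(GgMMTT) = 1/16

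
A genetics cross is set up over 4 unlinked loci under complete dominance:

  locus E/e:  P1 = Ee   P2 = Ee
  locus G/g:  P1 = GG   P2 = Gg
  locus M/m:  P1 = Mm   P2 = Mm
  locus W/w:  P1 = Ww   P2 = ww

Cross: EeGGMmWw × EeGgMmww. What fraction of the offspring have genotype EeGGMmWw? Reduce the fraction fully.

P(EeGGMmWw) = 1/16

EeGGMmWw gametes: EGMW×2, EGMw×2, EGmW×2, EGmw×2, eGMW×2, eGMw×2, eGmW×2, eGmw×2
EeGgMmww gametes: EGMw×2, EGmw×2, EgMw×2, Egmw×2, eGMw×2, eGmw×2, egMw×2, egmw×2
EeGGMmWw×EeGgMmww grid (16·16=256): EEGGMMWw=4 EEGGMMww=4 EEGGMmWw=8 EEGGMmww=8 EEGGmmWw=4 EEGGmmww=4 EEGgMMWw=4 EEGgMMww=4 EEGgMmWw=8 EEGgMmww=8 EEGgmmWw=4 EEGgmmww=4 EeGGMMWw=8 EeGGMMww=8 EeGGMmWw=16 EeGGMmww=16 EeGGmmWw=8 EeGGmmww=8 EeGgMMWw=8 EeGgMMww=8 EeGgMmWw=16 EeGgMmww=16 EeGgmmWw=8 EeGgmmww=8 eeGGMMWw=4 eeGGMMww=4 eeGGMmWw=8 eeGGMmww=8 eeGGmmWw=4 eeGGmmww=4 eeGgMMWw=4 eeGgMMww=4 eeGgMmWw=8 eeGgMmww=8 eeGgmmWw=4 eeGgmmww=4
EeGGMmWw hits 16/256; gcd=16; 16÷16/256÷16 = 1/16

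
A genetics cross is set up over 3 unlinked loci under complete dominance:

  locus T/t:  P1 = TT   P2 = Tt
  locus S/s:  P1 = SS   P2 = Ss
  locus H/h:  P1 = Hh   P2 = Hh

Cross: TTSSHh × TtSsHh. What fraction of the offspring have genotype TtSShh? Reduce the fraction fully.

P(TtSShh) = 1/16

TTSSHh gametes: TSH×4, TSh×4
TtSsHh gametes: TSH×1, TSh×1, TsH×1, Tsh×1, tSH×1, tSh×1, tsH×1, tsh×1
TTSSHh×TtSsHh grid (8·8=64): TTSSHH=4 TTSSHh=8 TTSShh=4 TTSsHH=4 TTSsHh=8 TTSshh=4 TtSSHH=4 TtSSHh=8 TtSShh=4 TtSsHH=4 TtSsHh=8 TtSshh=4
TtSShh hits 4/64; gcd=4; 4÷4/64÷4 = 1/16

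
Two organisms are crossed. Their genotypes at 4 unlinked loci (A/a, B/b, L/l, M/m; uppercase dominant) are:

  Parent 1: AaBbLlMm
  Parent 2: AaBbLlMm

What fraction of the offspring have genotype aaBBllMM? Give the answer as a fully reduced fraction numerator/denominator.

P(aaBBllMM) = 1/256

AaBbLlMm gametes: ABLM×1, ABLm×1, ABlM×1, ABlm×1, AbLM×1, AbLm×1, AblM×1, Ablm×1, aBLM×1, aBLm×1, aBlM×1, aBlm×1, abLM×1, abLm×1, ablM×1, ablm×1
AaBbLlMm gametes: ABLM×1, ABLm×1, ABlM×1, ABlm×1, AbLM×1, AbLm×1, AblM×1, Ablm×1, aBLM×1, aBLm×1, aBlM×1, aBlm×1, abLM×1, abLm×1, ablM×1, ablm×1
AaBbLlMm×AaBbLlMm grid (16·16=256): AABBLLMM=1 AABBLLMm=2 AABBLLmm=1 AABBLlMM=2 AABBLlMm=4 AABBLlmm=2 AABBllMM=1 AABBllMm=2 AABBllmm=1 AABbLLMM=2 AABbLLMm=4 AABbLLmm=2 AABbLlMM=4 AABbLlMm=8 AABbLlmm=4 AABbllMM=2 AABbllMm=4 AABbllmm=2 AAbbLLMM=1 AAbbLLMm=2 AAbbLLmm=1 AAbbLlMM=2 AAbbLlMm=4 AAbbLlmm=2 AAbbllMM=1 AAbbllMm=2 AAbbllmm=1 AaBBLLMM=2 AaBBLLMm=4 AaBBLLmm=2 AaBBLlMM=4 AaBBLlMm=8 AaBBLlmm=4 AaBBllMM=2 AaBBllMm=4 AaBBllmm=2 AaBbLLMM=4 AaBbLLMm=8 AaBbLLmm=4 AaBbLlMM=8 AaBbLlMm=16 AaBbLlmm=8 AaBbllMM=4 AaBbllMm=8 AaBbllmm=4 AabbLLMM=2 AabbLLMm=4 AabbLLmm=2 AabbLlMM=4 AabbLlMm=8 AabbLlmm=4 AabbllMM=2 AabbllMm=4 Aabbllmm=2 aaBBLLMM=1 aaBBLLMm=2 aaBBLLmm=1 aaBBLlMM=2 aaBBLlMm=4 aaBBLlmm=2 aaBBllMM=1 aaBBllMm=2 aaBBllmm=1 aaBbLLMM=2 aaBbLLMm=4 aaBbLLmm=2 aaBbLlMM=4 aaBbLlMm=8 aaBbLlmm=4 aaBbllMM=2 aaBbllMm=4 aaBbllmm=2 aabbLLMM=1 aabbLLMm=2 aabbLLmm=1 aabbLlMM=2 aabbLlMm=4 aabbLlmm=2 aabbllMM=1 aabbllMm=2 aabbllmm=1
aaBBllMM hits 1/256; gcd=1; 1÷1/256÷1 = 1/256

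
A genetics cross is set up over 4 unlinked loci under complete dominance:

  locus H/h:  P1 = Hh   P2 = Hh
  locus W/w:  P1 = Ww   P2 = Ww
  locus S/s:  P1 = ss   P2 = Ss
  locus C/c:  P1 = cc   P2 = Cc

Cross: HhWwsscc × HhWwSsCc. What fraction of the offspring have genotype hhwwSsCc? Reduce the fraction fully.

HhWwsscc gametes: HWsc×4, Hwsc×4, hWsc×4, hwsc×4
HhWwSsCc gametes: HWSC×1, HWSc×1, HWsC×1, HWsc×1, HwSC×1, HwSc×1, HwsC×1, Hwsc×1, hWSC×1, hWSc×1, hWsC×1, hWsc×1, hwSC×1, hwSc×1, hwsC×1, hwsc×1
HhWwsscc×HhWwSsCc grid (16·16=256): HHWWSsCc=4 HHWWSscc=4 HHWWssCc=4 HHWWsscc=4 HHWwSsCc=8 HHWwSscc=8 HHWwssCc=8 HHWwsscc=8 HHwwSsCc=4 HHwwSscc=4 HHwwssCc=4 HHwwsscc=4 HhWWSsCc=8 HhWWSscc=8 HhWWssCc=8 HhWWsscc=8 HhWwSsCc=16 HhWwSscc=16 HhWwssCc=16 HhWwsscc=16 HhwwSsCc=8 HhwwSscc=8 HhwwssCc=8 Hhwwsscc=8 hhWWSsCc=4 hhWWSscc=4 hhWWssCc=4 hhWWsscc=4 hhWwSsCc=8 hhWwSscc=8 hhWwssCc=8 hhWwsscc=8 hhwwSsCc=4 hhwwSscc=4 hhwwssCc=4 hhwwsscc=4
hhwwSsCc hits 4/256; gcd=4; 4÷4/256÷4 = 1/64

P(hhwwSsCc) = 1/64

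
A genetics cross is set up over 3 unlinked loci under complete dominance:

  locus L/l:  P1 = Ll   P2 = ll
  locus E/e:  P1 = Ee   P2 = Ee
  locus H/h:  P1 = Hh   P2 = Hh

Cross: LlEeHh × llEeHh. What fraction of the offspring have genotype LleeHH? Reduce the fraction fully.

P(LleeHH) = 1/32

LlEeHh gametes: LEH×1, LEh×1, LeH×1, Leh×1, lEH×1, lEh×1, leH×1, leh×1
llEeHh gametes: lEH×2, lEh×2, leH×2, leh×2
LlEeHh×llEeHh grid (8·8=64): LlEEHH=2 LlEEHh=4 LlEEhh=2 LlEeHH=4 LlEeHh=8 LlEehh=4 LleeHH=2 LleeHh=4 Lleehh=2 llEEHH=2 llEEHh=4 llEEhh=2 llEeHH=4 llEeHh=8 llEehh=4 lleeHH=2 lleeHh=4 lleehh=2
LleeHH hits 2/64; gcd=2; 2÷2/64÷2 = 1/32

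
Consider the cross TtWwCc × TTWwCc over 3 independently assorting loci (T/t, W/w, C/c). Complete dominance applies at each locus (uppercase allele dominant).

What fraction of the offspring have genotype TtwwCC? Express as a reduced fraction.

TtWwCc gametes: TWC×1, TWc×1, TwC×1, Twc×1, tWC×1, tWc×1, twC×1, twc×1
TTWwCc gametes: TWC×2, TWc×2, TwC×2, Twc×2
TtWwCc×TTWwCc grid (8·8=64): TTWWCC=2 TTWWCc=4 TTWWcc=2 TTWwCC=4 TTWwCc=8 TTWwcc=4 TTwwCC=2 TTwwCc=4 TTwwcc=2 TtWWCC=2 TtWWCc=4 TtWWcc=2 TtWwCC=4 TtWwCc=8 TtWwcc=4 TtwwCC=2 TtwwCc=4 Ttwwcc=2
TtwwCC hits 2/64; gcd=2; 2÷2/64÷2 = 1/32

P(TtwwCC) = 1/32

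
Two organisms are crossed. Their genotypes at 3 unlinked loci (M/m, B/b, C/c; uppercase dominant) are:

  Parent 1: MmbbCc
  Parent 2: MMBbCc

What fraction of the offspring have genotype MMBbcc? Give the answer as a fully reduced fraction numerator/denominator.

P(MMBbcc) = 1/16

MmbbCc gametes: MbC×2, Mbc×2, mbC×2, mbc×2
MMBbCc gametes: MBC×2, MBc×2, MbC×2, Mbc×2
MmbbCc×MMBbCc grid (8·8=64): MMBbCC=4 MMBbCc=8 MMBbcc=4 MMbbCC=4 MMbbCc=8 MMbbcc=4 MmBbCC=4 MmBbCc=8 MmBbcc=4 MmbbCC=4 MmbbCc=8 Mmbbcc=4
MMBbcc hits 4/64; gcd=4; 4÷4/64÷4 = 1/16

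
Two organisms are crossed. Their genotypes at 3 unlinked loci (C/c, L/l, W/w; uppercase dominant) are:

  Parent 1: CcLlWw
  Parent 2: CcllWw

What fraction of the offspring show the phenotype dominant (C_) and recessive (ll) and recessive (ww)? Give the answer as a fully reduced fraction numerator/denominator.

P(C_ ll ww) = 3/32

CcLlWw gametes: CLW×1, CLw×1, ClW×1, Clw×1, cLW×1, cLw×1, clW×1, clw×1
CcllWw gametes: ClW×2, Clw×2, clW×2, clw×2
CcLlWw×CcllWw grid (8·8=64): CCLlWW=2 CCLlWw=4 CCLlww=2 CCllWW=2 CCllWw=4 CCllww=2 CcLlWW=4 CcLlWw=8 CcLlww=4 CcllWW=4 CcllWw=8 Ccllww=4 ccLlWW=2 ccLlWw=4 ccLlww=2 ccllWW=2 ccllWw=4 ccllww=2
C_ ll ww hits 6/64; gcd=2; 6÷2/64÷2 = 3/32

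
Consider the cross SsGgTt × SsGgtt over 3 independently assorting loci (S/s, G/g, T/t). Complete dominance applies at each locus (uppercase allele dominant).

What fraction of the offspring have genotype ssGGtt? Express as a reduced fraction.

P(ssGGtt) = 1/32

SsGgTt gametes: SGT×1, SGt×1, SgT×1, Sgt×1, sGT×1, sGt×1, sgT×1, sgt×1
SsGgtt gametes: SGt×2, Sgt×2, sGt×2, sgt×2
SsGgTt×SsGgtt grid (8·8=64): SSGGTt=2 SSGGtt=2 SSGgTt=4 SSGgtt=4 SSggTt=2 SSggtt=2 SsGGTt=4 SsGGtt=4 SsGgTt=8 SsGgtt=8 SsggTt=4 Ssggtt=4 ssGGTt=2 ssGGtt=2 ssGgTt=4 ssGgtt=4 ssggTt=2 ssggtt=2
ssGGtt hits 2/64; gcd=2; 2÷2/64÷2 = 1/32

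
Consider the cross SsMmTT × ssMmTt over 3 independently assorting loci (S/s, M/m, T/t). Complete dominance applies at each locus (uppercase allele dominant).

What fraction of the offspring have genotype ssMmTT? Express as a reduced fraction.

SsMmTT gametes: SMT×2, SmT×2, sMT×2, smT×2
ssMmTt gametes: sMT×2, sMt×2, smT×2, smt×2
SsMmTT×ssMmTt grid (8·8=64): SsMMTT=4 SsMMTt=4 SsMmTT=8 SsMmTt=8 SsmmTT=4 SsmmTt=4 ssMMTT=4 ssMMTt=4 ssMmTT=8 ssMmTt=8 ssmmTT=4 ssmmTt=4
ssMmTT hits 8/64; gcd=8; 8÷8/64÷8 = 1/8

P(ssMmTT) = 1/8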